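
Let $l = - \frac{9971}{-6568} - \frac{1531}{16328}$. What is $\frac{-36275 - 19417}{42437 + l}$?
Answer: $- \frac{10978930872}{8366166187} \approx -1.3123$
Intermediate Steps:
$l = \frac{4773465}{3351322}$ ($l = \left(-9971\right) \left(- \frac{1}{6568}\right) - \frac{1531}{16328} = \frac{9971}{6568} - \frac{1531}{16328} = \frac{4773465}{3351322} \approx 1.4244$)
$\frac{-36275 - 19417}{42437 + l} = \frac{-36275 - 19417}{42437 + \frac{4773465}{3351322}} = - \frac{55692}{\frac{142224825179}{3351322}} = \left(-55692\right) \frac{3351322}{142224825179} = - \frac{10978930872}{8366166187}$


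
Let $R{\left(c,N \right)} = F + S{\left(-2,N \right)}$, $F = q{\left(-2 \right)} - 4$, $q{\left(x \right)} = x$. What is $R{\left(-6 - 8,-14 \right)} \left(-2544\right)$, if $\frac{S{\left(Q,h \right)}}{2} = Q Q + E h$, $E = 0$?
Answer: $-5088$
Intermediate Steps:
$S{\left(Q,h \right)} = 2 Q^{2}$ ($S{\left(Q,h \right)} = 2 \left(Q Q + 0 h\right) = 2 \left(Q^{2} + 0\right) = 2 Q^{2}$)
$F = -6$ ($F = -2 - 4 = -6$)
$R{\left(c,N \right)} = 2$ ($R{\left(c,N \right)} = -6 + 2 \left(-2\right)^{2} = -6 + 2 \cdot 4 = -6 + 8 = 2$)
$R{\left(-6 - 8,-14 \right)} \left(-2544\right) = 2 \left(-2544\right) = -5088$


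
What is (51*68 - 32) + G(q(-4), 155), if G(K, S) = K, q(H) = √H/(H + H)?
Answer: 3436 - I/4 ≈ 3436.0 - 0.25*I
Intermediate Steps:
q(H) = 1/(2*√H) (q(H) = √H/((2*H)) = (1/(2*H))*√H = 1/(2*√H))
(51*68 - 32) + G(q(-4), 155) = (51*68 - 32) + 1/(2*√(-4)) = (3468 - 32) + (-I/2)/2 = 3436 - I/4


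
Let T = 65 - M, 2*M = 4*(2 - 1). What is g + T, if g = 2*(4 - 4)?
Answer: 63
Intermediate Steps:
M = 2 (M = (4*(2 - 1))/2 = (4*1)/2 = (1/2)*4 = 2)
T = 63 (T = 65 - 1*2 = 65 - 2 = 63)
g = 0 (g = 2*0 = 0)
g + T = 0 + 63 = 63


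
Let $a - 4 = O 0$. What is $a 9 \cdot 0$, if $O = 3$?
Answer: $0$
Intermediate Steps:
$a = 4$ ($a = 4 + 3 \cdot 0 = 4 + 0 = 4$)
$a 9 \cdot 0 = 4 \cdot 9 \cdot 0 = 36 \cdot 0 = 0$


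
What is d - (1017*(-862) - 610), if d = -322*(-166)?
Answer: 930716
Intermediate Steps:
d = 53452
d - (1017*(-862) - 610) = 53452 - (1017*(-862) - 610) = 53452 - (-876654 - 610) = 53452 - 1*(-877264) = 53452 + 877264 = 930716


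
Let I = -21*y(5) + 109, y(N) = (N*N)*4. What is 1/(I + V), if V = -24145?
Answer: -1/26136 ≈ -3.8261e-5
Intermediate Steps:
y(N) = 4*N**2 (y(N) = N**2*4 = 4*N**2)
I = -1991 (I = -84*5**2 + 109 = -84*25 + 109 = -21*100 + 109 = -2100 + 109 = -1991)
1/(I + V) = 1/(-1991 - 24145) = 1/(-26136) = -1/26136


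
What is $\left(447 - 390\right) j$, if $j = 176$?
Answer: $10032$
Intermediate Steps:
$\left(447 - 390\right) j = \left(447 - 390\right) 176 = 57 \cdot 176 = 10032$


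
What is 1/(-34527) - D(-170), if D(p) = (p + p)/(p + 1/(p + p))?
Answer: -1330459667/665231709 ≈ -2.0000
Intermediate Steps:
D(p) = 2*p/(p + 1/(2*p)) (D(p) = (2*p)/(p + 1/(2*p)) = 2*p/(p + 1/(2*p)))
1/(-34527) - D(-170) = 1/(-34527) - 4*(-170)²/(1 + 2*(-170)²) = -1/34527 - 4*28900/(1 + 2*28900) = -1/34527 - 4*28900/(1 + 57800) = -1/34527 - 4*28900/57801 = -1/34527 - 1*115600/57801 = -1/34527 - 115600/57801 = -1330459667/665231709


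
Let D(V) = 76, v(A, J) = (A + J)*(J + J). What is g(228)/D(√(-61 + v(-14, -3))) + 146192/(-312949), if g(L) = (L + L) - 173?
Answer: 4076525/1251796 ≈ 3.2565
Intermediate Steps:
v(A, J) = 2*J*(A + J) (v(A, J) = (A + J)*(2*J) = 2*J*(A + J))
g(L) = -173 + 2*L (g(L) = 2*L - 173 = -173 + 2*L)
g(228)/D(√(-61 + v(-14, -3))) + 146192/(-312949) = (-173 + 2*228)/76 + 146192/(-312949) = (-173 + 456)*(1/76) + 146192*(-1/312949) = 283*(1/76) - 146192/312949 = 283/76 - 146192/312949 = 4076525/1251796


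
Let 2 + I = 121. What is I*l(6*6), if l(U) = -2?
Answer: -238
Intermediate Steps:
I = 119 (I = -2 + 121 = 119)
I*l(6*6) = 119*(-2) = -238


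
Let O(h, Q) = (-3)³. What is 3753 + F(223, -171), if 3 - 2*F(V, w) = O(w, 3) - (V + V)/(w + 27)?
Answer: 542369/144 ≈ 3766.5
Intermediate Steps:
O(h, Q) = -27
F(V, w) = 15 + V/(27 + w) (F(V, w) = 3/2 - (-27 - (V + V)/(w + 27))/2 = 3/2 - (-27 - 2*V/(27 + w))/2 = 3/2 + (27/2 + V/(27 + w)) = 15 + V/(27 + w))
3753 + F(223, -171) = 3753 + (405 + 223 + 15*(-171))/(27 - 171) = 3753 + (405 + 223 - 2565)/(-144) = 3753 - 1/144*(-1937) = 3753 + 1937/144 = 542369/144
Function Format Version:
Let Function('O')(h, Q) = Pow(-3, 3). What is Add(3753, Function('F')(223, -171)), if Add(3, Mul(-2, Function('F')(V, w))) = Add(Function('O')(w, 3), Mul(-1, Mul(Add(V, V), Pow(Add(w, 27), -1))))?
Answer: Rational(542369, 144) ≈ 3766.5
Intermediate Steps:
Function('O')(h, Q) = -27
Function('F')(V, w) = Add(15, Mul(V, Pow(Add(27, w), -1))) (Function('F')(V, w) = Add(Rational(3, 2), Mul(Rational(-1, 2), Add(-27, Mul(-1, Mul(Add(V, V), Pow(Add(w, 27), -1)))))) = Add(Rational(3, 2), Mul(Rational(-1, 2), Add(-27, Mul(-1, Mul(Mul(2, V), Pow(Add(27, w), -1)))))) = Add(Rational(3, 2), Mul(Rational(-1, 2), Add(-27, Mul(-1, Mul(2, V, Pow(Add(27, w), -1)))))) = Add(Rational(3, 2), Mul(Rational(-1, 2), Add(-27, Mul(-2, V, Pow(Add(27, w), -1))))) = Add(Rational(3, 2), Add(Rational(27, 2), Mul(V, Pow(Add(27, w), -1)))) = Add(15, Mul(V, Pow(Add(27, w), -1))))
Add(3753, Function('F')(223, -171)) = Add(3753, Mul(Pow(Add(27, -171), -1), Add(405, 223, Mul(15, -171)))) = Add(3753, Mul(Pow(-144, -1), Add(405, 223, -2565))) = Add(3753, Mul(Rational(-1, 144), -1937)) = Add(3753, Rational(1937, 144)) = Rational(542369, 144)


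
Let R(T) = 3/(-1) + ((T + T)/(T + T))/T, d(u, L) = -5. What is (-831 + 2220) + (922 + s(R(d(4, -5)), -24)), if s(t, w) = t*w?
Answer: 11939/5 ≈ 2387.8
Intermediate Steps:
R(T) = -3 + 1/T (R(T) = 3*(-1) + ((2*T)/((2*T)))/T = -3 + ((2*T)*(1/(2*T)))/T = -3 + 1/T)
(-831 + 2220) + (922 + s(R(d(4, -5)), -24)) = (-831 + 2220) + (922 + (-3 + 1/(-5))*(-24)) = 1389 + (922 + (-3 - ⅕)*(-24)) = 1389 + (922 - 16/5*(-24)) = 1389 + (922 + 384/5) = 1389 + 4994/5 = 11939/5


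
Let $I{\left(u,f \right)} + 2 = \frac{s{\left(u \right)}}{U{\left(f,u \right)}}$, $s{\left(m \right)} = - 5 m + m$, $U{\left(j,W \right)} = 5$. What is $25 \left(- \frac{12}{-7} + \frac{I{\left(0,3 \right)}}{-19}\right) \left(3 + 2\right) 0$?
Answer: $0$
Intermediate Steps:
$s{\left(m \right)} = - 4 m$
$I{\left(u,f \right)} = -2 - \frac{4 u}{5}$ ($I{\left(u,f \right)} = -2 + \frac{\left(-4\right) u}{5} = -2 + - 4 u \frac{1}{5} = -2 - \frac{4 u}{5}$)
$25 \left(- \frac{12}{-7} + \frac{I{\left(0,3 \right)}}{-19}\right) \left(3 + 2\right) 0 = 25 \left(- \frac{12}{-7} + \frac{-2 - 0}{-19}\right) \left(3 + 2\right) 0 = 25 \left(\left(-12\right) \left(- \frac{1}{7}\right) + \left(-2 + 0\right) \left(- \frac{1}{19}\right)\right) 5 \cdot 0 = 25 \left(\frac{12}{7} - - \frac{2}{19}\right) 0 = 25 \left(\frac{12}{7} + \frac{2}{19}\right) 0 = 25 \cdot \frac{242}{133} \cdot 0 = \frac{6050}{133} \cdot 0 = 0$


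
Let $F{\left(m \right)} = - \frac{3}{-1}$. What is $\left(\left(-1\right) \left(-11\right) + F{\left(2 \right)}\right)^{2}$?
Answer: $196$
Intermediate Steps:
$F{\left(m \right)} = 3$ ($F{\left(m \right)} = \left(-3\right) \left(-1\right) = 3$)
$\left(\left(-1\right) \left(-11\right) + F{\left(2 \right)}\right)^{2} = \left(\left(-1\right) \left(-11\right) + 3\right)^{2} = \left(11 + 3\right)^{2} = 14^{2} = 196$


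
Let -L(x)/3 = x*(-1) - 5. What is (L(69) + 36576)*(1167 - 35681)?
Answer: -1270046172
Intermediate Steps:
L(x) = 15 + 3*x (L(x) = -3*(x*(-1) - 5) = -3*(-x - 5) = -3*(-5 - x) = 15 + 3*x)
(L(69) + 36576)*(1167 - 35681) = ((15 + 3*69) + 36576)*(1167 - 35681) = ((15 + 207) + 36576)*(-34514) = (222 + 36576)*(-34514) = 36798*(-34514) = -1270046172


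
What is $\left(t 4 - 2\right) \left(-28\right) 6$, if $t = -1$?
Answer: $1008$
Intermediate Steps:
$\left(t 4 - 2\right) \left(-28\right) 6 = \left(\left(-1\right) 4 - 2\right) \left(-28\right) 6 = \left(-4 - 2\right) \left(-28\right) 6 = \left(-6\right) \left(-28\right) 6 = 168 \cdot 6 = 1008$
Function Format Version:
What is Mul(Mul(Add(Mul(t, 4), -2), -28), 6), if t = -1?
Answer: 1008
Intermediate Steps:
Mul(Mul(Add(Mul(t, 4), -2), -28), 6) = Mul(Mul(Add(Mul(-1, 4), -2), -28), 6) = Mul(Mul(Add(-4, -2), -28), 6) = Mul(Mul(-6, -28), 6) = Mul(168, 6) = 1008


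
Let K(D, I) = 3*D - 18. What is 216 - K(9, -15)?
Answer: 207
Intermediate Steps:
K(D, I) = -18 + 3*D
216 - K(9, -15) = 216 - (-18 + 3*9) = 216 - (-18 + 27) = 216 - 1*9 = 216 - 9 = 207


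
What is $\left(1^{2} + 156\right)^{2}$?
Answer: $24649$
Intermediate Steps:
$\left(1^{2} + 156\right)^{2} = \left(1 + 156\right)^{2} = 157^{2} = 24649$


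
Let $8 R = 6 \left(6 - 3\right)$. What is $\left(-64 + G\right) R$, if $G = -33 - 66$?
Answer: $- \frac{1467}{4} \approx -366.75$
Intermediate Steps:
$R = \frac{9}{4}$ ($R = \frac{6 \left(6 - 3\right)}{8} = \frac{6 \cdot 3}{8} = \frac{1}{8} \cdot 18 = \frac{9}{4} \approx 2.25$)
$G = -99$
$\left(-64 + G\right) R = \left(-64 - 99\right) \frac{9}{4} = \left(-163\right) \frac{9}{4} = - \frac{1467}{4}$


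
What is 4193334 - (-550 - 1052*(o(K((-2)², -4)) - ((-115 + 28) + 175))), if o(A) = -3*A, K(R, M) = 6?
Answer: 4082372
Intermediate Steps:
4193334 - (-550 - 1052*(o(K((-2)², -4)) - ((-115 + 28) + 175))) = 4193334 - (-550 - 1052*(-3*6 - ((-115 + 28) + 175))) = 4193334 - (-550 - 1052*(-18 - (-87 + 175))) = 4193334 - (-550 - 1052*(-18 - 1*88)) = 4193334 - (-550 - 1052*(-18 - 88)) = 4193334 - (-550 - 1052*(-106)) = 4193334 - (-550 + 111512) = 4193334 - 1*110962 = 4193334 - 110962 = 4082372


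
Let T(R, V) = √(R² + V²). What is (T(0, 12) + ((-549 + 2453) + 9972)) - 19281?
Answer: -7393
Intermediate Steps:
(T(0, 12) + ((-549 + 2453) + 9972)) - 19281 = (√(0² + 12²) + ((-549 + 2453) + 9972)) - 19281 = (√(0 + 144) + (1904 + 9972)) - 19281 = (√144 + 11876) - 19281 = (12 + 11876) - 19281 = 11888 - 19281 = -7393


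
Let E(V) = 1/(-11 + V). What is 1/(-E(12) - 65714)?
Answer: -1/65715 ≈ -1.5217e-5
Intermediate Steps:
1/(-E(12) - 65714) = 1/(-1/(-11 + 12) - 65714) = 1/(-1/1 - 65714) = 1/(-1*1 - 65714) = 1/(-1 - 65714) = 1/(-65715) = -1/65715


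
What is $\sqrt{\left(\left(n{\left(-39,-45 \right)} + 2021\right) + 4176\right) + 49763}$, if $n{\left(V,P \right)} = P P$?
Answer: $\sqrt{57985} \approx 240.8$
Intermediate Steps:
$n{\left(V,P \right)} = P^{2}$
$\sqrt{\left(\left(n{\left(-39,-45 \right)} + 2021\right) + 4176\right) + 49763} = \sqrt{\left(\left(\left(-45\right)^{2} + 2021\right) + 4176\right) + 49763} = \sqrt{\left(\left(2025 + 2021\right) + 4176\right) + 49763} = \sqrt{\left(4046 + 4176\right) + 49763} = \sqrt{8222 + 49763} = \sqrt{57985}$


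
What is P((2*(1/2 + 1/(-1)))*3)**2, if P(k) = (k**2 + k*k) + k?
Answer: 225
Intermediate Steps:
P(k) = k + 2*k**2 (P(k) = (k**2 + k**2) + k = 2*k**2 + k = k + 2*k**2)
P((2*(1/2 + 1/(-1)))*3)**2 = (((2*(1/2 + 1/(-1)))*3)*(1 + 2*((2*(1/2 + 1/(-1)))*3)))**2 = (((2*(1*(1/2) + 1*(-1)))*3)*(1 + 2*((2*(1*(1/2) + 1*(-1)))*3)))**2 = (((2*(1/2 - 1))*3)*(1 + 2*((2*(1/2 - 1))*3)))**2 = (((2*(-1/2))*3)*(1 + 2*((2*(-1/2))*3)))**2 = ((-1*3)*(1 + 2*(-1*3)))**2 = (-3*(1 + 2*(-3)))**2 = (-3*(1 - 6))**2 = (-3*(-5))**2 = 15**2 = 225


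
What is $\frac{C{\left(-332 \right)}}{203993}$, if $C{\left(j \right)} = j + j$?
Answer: $- \frac{664}{203993} \approx -0.003255$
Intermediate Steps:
$C{\left(j \right)} = 2 j$
$\frac{C{\left(-332 \right)}}{203993} = \frac{2 \left(-332\right)}{203993} = \left(-664\right) \frac{1}{203993} = - \frac{664}{203993}$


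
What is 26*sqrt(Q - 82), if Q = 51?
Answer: 26*I*sqrt(31) ≈ 144.76*I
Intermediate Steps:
26*sqrt(Q - 82) = 26*sqrt(51 - 82) = 26*sqrt(-31) = 26*(I*sqrt(31)) = 26*I*sqrt(31)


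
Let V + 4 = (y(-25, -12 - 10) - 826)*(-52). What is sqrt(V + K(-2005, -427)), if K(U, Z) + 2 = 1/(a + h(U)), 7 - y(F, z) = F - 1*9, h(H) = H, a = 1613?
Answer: sqrt(31998174)/28 ≈ 202.02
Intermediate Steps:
y(F, z) = 16 - F (y(F, z) = 7 - (F - 1*9) = 7 - (F - 9) = 7 - (-9 + F) = 7 + (9 - F) = 16 - F)
K(U, Z) = -2 + 1/(1613 + U)
V = 40816 (V = -4 + ((16 - 1*(-25)) - 826)*(-52) = -4 + ((16 + 25) - 826)*(-52) = -4 + (41 - 826)*(-52) = -4 - 785*(-52) = -4 + 40820 = 40816)
sqrt(V + K(-2005, -427)) = sqrt(40816 + (-3225 - 2*(-2005))/(1613 - 2005)) = sqrt(40816 + (-3225 + 4010)/(-392)) = sqrt(40816 - 1/392*785) = sqrt(40816 - 785/392) = sqrt(15999087/392) = sqrt(31998174)/28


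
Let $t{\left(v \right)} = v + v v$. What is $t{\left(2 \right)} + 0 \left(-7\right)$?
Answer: $6$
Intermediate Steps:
$t{\left(v \right)} = v + v^{2}$
$t{\left(2 \right)} + 0 \left(-7\right) = 2 \left(1 + 2\right) + 0 \left(-7\right) = 2 \cdot 3 + 0 = 6 + 0 = 6$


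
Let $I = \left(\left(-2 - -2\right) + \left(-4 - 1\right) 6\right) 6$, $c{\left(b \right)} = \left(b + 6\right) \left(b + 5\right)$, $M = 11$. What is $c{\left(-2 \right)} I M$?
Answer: $-23760$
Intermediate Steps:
$c{\left(b \right)} = \left(5 + b\right) \left(6 + b\right)$ ($c{\left(b \right)} = \left(6 + b\right) \left(5 + b\right) = \left(5 + b\right) \left(6 + b\right)$)
$I = -180$ ($I = \left(\left(-2 + 2\right) - 30\right) 6 = \left(0 - 30\right) 6 = \left(-30\right) 6 = -180$)
$c{\left(-2 \right)} I M = \left(30 + \left(-2\right)^{2} + 11 \left(-2\right)\right) \left(-180\right) 11 = \left(30 + 4 - 22\right) \left(-180\right) 11 = 12 \left(-180\right) 11 = \left(-2160\right) 11 = -23760$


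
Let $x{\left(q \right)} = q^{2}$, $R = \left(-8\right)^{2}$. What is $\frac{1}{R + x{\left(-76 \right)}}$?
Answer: $\frac{1}{5840} \approx 0.00017123$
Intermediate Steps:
$R = 64$
$\frac{1}{R + x{\left(-76 \right)}} = \frac{1}{64 + \left(-76\right)^{2}} = \frac{1}{64 + 5776} = \frac{1}{5840}$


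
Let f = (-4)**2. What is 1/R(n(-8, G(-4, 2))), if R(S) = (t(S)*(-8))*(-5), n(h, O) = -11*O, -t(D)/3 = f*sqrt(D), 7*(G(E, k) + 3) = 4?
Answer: -sqrt(1309)/359040 ≈ -0.00010077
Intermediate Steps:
f = 16
G(E, k) = -17/7 (G(E, k) = -3 + (1/7)*4 = -3 + 4/7 = -17/7)
t(D) = -48*sqrt(D)
R(S) = -1920*sqrt(S) (R(S) = (-48*sqrt(S)*(-8))*(-5) = (384*sqrt(S))*(-5) = -1920*sqrt(S))
1/R(n(-8, G(-4, 2))) = 1/(-1920*sqrt(1309)/7) = -sqrt(1309)/359040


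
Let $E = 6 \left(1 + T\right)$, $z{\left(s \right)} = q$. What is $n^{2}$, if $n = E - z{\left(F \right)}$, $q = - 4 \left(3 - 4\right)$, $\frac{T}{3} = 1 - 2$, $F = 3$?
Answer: $256$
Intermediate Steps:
$T = -3$ ($T = 3 \left(1 - 2\right) = 3 \left(-1\right) = -3$)
$q = 4$ ($q = \left(-4\right) \left(-1\right) = 4$)
$z{\left(s \right)} = 4$
$E = -12$ ($E = 6 \left(1 - 3\right) = 6 \left(-2\right) = -12$)
$n = -16$ ($n = -12 - 4 = -16$)
$n^{2} = \left(-16\right)^{2} = 256$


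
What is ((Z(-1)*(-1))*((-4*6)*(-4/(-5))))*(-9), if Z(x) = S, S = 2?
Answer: -1728/5 ≈ -345.60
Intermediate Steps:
Z(x) = 2
((Z(-1)*(-1))*((-4*6)*(-4/(-5))))*(-9) = ((2*(-1))*((-4*6)*(-4/(-5))))*(-9) = -(-48)*(-4*(-1/5))*(-9) = -(-48)*4/5*(-9) = -2*(-96/5)*(-9) = (192/5)*(-9) = -1728/5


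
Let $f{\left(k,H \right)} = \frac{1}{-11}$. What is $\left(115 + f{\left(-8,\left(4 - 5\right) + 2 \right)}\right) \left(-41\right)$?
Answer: $- \frac{51824}{11} \approx -4711.3$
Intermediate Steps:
$f{\left(k,H \right)} = - \frac{1}{11}$
$\left(115 + f{\left(-8,\left(4 - 5\right) + 2 \right)}\right) \left(-41\right) = \left(115 - \frac{1}{11}\right) \left(-41\right) = \frac{1264}{11} \left(-41\right) = - \frac{51824}{11}$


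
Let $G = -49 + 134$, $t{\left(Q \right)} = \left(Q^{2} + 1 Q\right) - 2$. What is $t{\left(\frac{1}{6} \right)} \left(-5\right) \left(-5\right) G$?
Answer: $- \frac{138125}{36} \approx -3836.8$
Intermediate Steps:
$t{\left(Q \right)} = -2 + Q + Q^{2}$ ($t{\left(Q \right)} = \left(Q^{2} + Q\right) - 2 = \left(Q + Q^{2}\right) - 2 = -2 + Q + Q^{2}$)
$G = 85$
$t{\left(\frac{1}{6} \right)} \left(-5\right) \left(-5\right) G = \left(-2 + \frac{1}{6} + \left(\frac{1}{6}\right)^{2}\right) \left(-5\right) \left(-5\right) 85 = \left(-2 + \frac{1}{6} + \frac{1}{36}\right) \left(-5\right) \left(-5\right) 85 = \left(- \frac{65}{36}\right) \left(-5\right) \left(-5\right) 85 = \frac{325}{36} \left(-5\right) 85 = \left(- \frac{1625}{36}\right) 85 = - \frac{138125}{36}$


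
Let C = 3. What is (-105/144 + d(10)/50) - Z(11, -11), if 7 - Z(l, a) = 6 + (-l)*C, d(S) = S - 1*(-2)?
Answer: -41387/1200 ≈ -34.489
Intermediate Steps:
d(S) = 2 + S (d(S) = S + 2 = 2 + S)
Z(l, a) = 1 + 3*l (Z(l, a) = 7 - (6 - l*3) = 7 - (6 - 3*l) = 7 + (-6 + 3*l) = 1 + 3*l)
(-105/144 + d(10)/50) - Z(11, -11) = (-105/144 + (2 + 10)/50) - (1 + 3*11) = (-105*1/144 + 12*(1/50)) - (1 + 33) = (-35/48 + 6/25) - 1*34 = -587/1200 - 34 = -41387/1200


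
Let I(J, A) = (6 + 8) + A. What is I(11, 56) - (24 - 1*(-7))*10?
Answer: -240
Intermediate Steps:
I(J, A) = 14 + A
I(11, 56) - (24 - 1*(-7))*10 = (14 + 56) - (24 - 1*(-7))*10 = 70 - (24 + 7)*10 = 70 - 31*10 = 70 - 1*310 = 70 - 310 = -240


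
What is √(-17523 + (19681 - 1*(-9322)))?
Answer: 2*√2870 ≈ 107.14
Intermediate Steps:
√(-17523 + (19681 - 1*(-9322))) = √(-17523 + (19681 + 9322)) = √(-17523 + 29003) = √11480 = 2*√2870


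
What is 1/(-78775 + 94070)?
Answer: 1/15295 ≈ 6.5381e-5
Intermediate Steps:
1/(-78775 + 94070) = 1/15295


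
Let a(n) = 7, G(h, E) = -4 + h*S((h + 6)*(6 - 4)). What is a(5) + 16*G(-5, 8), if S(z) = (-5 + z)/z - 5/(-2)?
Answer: -137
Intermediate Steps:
S(z) = 5/2 + (-5 + z)/z (S(z) = (-5 + z)/z - 5*(-1/2) = (-5 + z)/z + 5/2 = 5/2 + (-5 + z)/z)
G(h, E) = -4 + h*(7/2 - 5/(12 + 2*h)) (G(h, E) = -4 + h*(7/2 - 5*1/((6 - 4)*(h + 6))) = -4 + h*(7/2 - 5*1/(2*(6 + h))) = -4 + h*(7/2 - 5/(12 + 2*h)))
a(5) + 16*G(-5, 8) = 7 + 16*((-48 + 7*(-5)**2 + 29*(-5))/(2*(6 - 5))) = 7 + 16*((1/2)*(-48 + 7*25 - 145)/1) = 7 + 16*((1/2)*1*(-48 + 175 - 145)) = 7 + 16*((1/2)*1*(-18)) = 7 + 16*(-9) = 7 - 144 = -137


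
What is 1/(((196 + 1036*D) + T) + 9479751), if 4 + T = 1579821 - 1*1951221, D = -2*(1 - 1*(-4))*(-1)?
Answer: 1/9118903 ≈ 1.0966e-7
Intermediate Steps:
D = 10 (D = -2*(1 + 4)*(-1) = -2*5*(-1) = -10*(-1) = 10)
T = -371404 (T = -4 + (1579821 - 1*1951221) = -4 + (1579821 - 1951221) = -4 - 371400 = -371404)
1/(((196 + 1036*D) + T) + 9479751) = 1/(((196 + 1036*10) - 371404) + 9479751) = 1/(((196 + 10360) - 371404) + 9479751) = 1/((10556 - 371404) + 9479751) = 1/(-360848 + 9479751) = 1/9118903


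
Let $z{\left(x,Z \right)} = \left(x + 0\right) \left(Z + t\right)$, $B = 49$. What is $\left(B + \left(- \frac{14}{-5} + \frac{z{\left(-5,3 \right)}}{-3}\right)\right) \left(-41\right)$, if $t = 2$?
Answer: $- \frac{36982}{15} \approx -2465.5$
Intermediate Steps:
$z{\left(x,Z \right)} = x \left(2 + Z\right)$ ($z{\left(x,Z \right)} = \left(x + 0\right) \left(Z + 2\right) = x \left(2 + Z\right)$)
$\left(B + \left(- \frac{14}{-5} + \frac{z{\left(-5,3 \right)}}{-3}\right)\right) \left(-41\right) = \left(49 - \left(- \frac{14}{5} - \frac{\left(-5\right) \left(2 + 3\right)}{-3}\right)\right) \left(-41\right) = \left(49 - \left(- \frac{14}{5} - \left(-5\right) 5 \left(- \frac{1}{3}\right)\right)\right) \left(-41\right) = \left(49 + \left(\frac{14}{5} - - \frac{25}{3}\right)\right) \left(-41\right) = \left(49 + \left(\frac{14}{5} + \frac{25}{3}\right)\right) \left(-41\right) = \left(49 + \frac{167}{15}\right) \left(-41\right) = \frac{902}{15} \left(-41\right) = - \frac{36982}{15}$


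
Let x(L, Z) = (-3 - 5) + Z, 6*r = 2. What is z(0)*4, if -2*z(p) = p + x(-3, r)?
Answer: 46/3 ≈ 15.333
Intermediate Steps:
r = ⅓ (r = (⅙)*2 = ⅓ ≈ 0.33333)
x(L, Z) = -8 + Z
z(p) = 23/6 - p/2 (z(p) = -(p + (-8 + ⅓))/2 = -(p - 23/3)/2 = -(-23/3 + p)/2 = 23/6 - p/2)
z(0)*4 = (23/6 - ½*0)*4 = (23/6 + 0)*4 = (23/6)*4 = 46/3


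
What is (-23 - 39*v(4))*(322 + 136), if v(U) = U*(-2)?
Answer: 132362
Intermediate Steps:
v(U) = -2*U
(-23 - 39*v(4))*(322 + 136) = (-23 - (-78)*4)*(322 + 136) = (-23 - 39*(-8))*458 = (-23 + 312)*458 = 289*458 = 132362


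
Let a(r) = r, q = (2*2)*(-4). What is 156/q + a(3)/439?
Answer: -17109/1756 ≈ -9.7432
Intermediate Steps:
q = -16 (q = 4*(-4) = -16)
156/q + a(3)/439 = 156/(-16) + 3/439 = 156*(-1/16) + 3*(1/439) = -39/4 + 3/439 = -17109/1756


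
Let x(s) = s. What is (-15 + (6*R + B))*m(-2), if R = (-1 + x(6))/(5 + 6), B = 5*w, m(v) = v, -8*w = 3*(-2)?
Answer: 375/22 ≈ 17.045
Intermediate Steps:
w = ¾ (w = -3*(-2)/8 = -⅛*(-6) = ¾ ≈ 0.75000)
B = 15/4 (B = 5*(¾) = 15/4 ≈ 3.7500)
R = 5/11 (R = (-1 + 6)/(5 + 6) = 5/11 ≈ 0.45455)
(-15 + (6*R + B))*m(-2) = (-15 + (6*(5/11) + 15/4))*(-2) = (-15 + (30/11 + 15/4))*(-2) = (-15 + 285/44)*(-2) = -375/44*(-2) = 375/22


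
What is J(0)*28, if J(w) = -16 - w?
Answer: -448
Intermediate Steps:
J(0)*28 = (-16 - 1*0)*28 = (-16 + 0)*28 = -16*28 = -448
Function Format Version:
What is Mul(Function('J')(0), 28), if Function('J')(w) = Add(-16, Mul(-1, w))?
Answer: -448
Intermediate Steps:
Mul(Function('J')(0), 28) = Mul(Add(-16, Mul(-1, 0)), 28) = Mul(Add(-16, 0), 28) = Mul(-16, 28) = -448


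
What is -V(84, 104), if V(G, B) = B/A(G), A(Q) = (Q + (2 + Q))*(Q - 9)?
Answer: -52/6375 ≈ -0.0081569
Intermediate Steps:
A(Q) = (-9 + Q)*(2 + 2*Q) (A(Q) = (2 + 2*Q)*(-9 + Q) = (-9 + Q)*(2 + 2*Q))
V(G, B) = B/(-18 - 16*G + 2*G²)
-V(84, 104) = -104/(2*(-9 + 84² - 8*84)) = -104/(2*(-9 + 7056 - 672)) = -104/(2*6375) = -1*52/6375 = -52/6375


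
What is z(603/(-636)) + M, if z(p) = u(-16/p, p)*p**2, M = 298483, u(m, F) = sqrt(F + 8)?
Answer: 298483 + 40401*sqrt(79235)/4764064 ≈ 2.9849e+5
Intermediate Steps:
u(m, F) = sqrt(8 + F)
z(p) = p**2*sqrt(8 + p) (z(p) = sqrt(8 + p)*p**2 = p**2*sqrt(8 + p))
z(603/(-636)) + M = (603/(-636))**2*sqrt(8 + 603/(-636)) + 298483 = (603*(-1/636))**2*sqrt(8 + 603*(-1/636)) + 298483 = (-201/212)**2*sqrt(8 - 201/212) + 298483 = 40401*sqrt(1495/212)/44944 + 298483 = 40401*(sqrt(79235)/106)/44944 + 298483 = 40401*sqrt(79235)/4764064 + 298483 = 298483 + 40401*sqrt(79235)/4764064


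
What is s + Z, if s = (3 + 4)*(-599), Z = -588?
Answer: -4781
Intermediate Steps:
s = -4193 (s = 7*(-599) = -4193)
s + Z = -4193 - 588 = -4781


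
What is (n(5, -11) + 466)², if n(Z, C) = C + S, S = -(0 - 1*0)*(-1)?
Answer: 207025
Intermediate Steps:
S = 0 (S = -(0 + 0)*(-1) = -1*0*(-1) = 0*(-1) = 0)
n(Z, C) = C (n(Z, C) = C + 0 = C)
(n(5, -11) + 466)² = (-11 + 466)² = 455² = 207025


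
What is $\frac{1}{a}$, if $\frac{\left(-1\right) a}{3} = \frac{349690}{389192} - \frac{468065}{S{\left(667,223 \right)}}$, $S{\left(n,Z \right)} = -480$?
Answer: $- \frac{1556768}{4558375117} \approx -0.00034152$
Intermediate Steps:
$a = - \frac{4558375117}{1556768}$ ($a = - 3 \left(\frac{349690}{389192} - \frac{468065}{-480}\right) = - 3 \left(349690 \cdot \frac{1}{389192} - - \frac{93613}{96}\right) = - 3 \left(\frac{174845}{194596} + \frac{93613}{96}\right) = \left(-3\right) \frac{4558375117}{4670304} = - \frac{4558375117}{1556768} \approx -2928.1$)
$\frac{1}{a} = \frac{1}{- \frac{4558375117}{1556768}} = - \frac{1556768}{4558375117}$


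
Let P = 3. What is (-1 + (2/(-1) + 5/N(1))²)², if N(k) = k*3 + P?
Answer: 169/1296 ≈ 0.13040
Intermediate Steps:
N(k) = 3 + 3*k (N(k) = k*3 + 3 = 3*k + 3 = 3 + 3*k)
(-1 + (2/(-1) + 5/N(1))²)² = (-1 + (2/(-1) + 5/(3 + 3*1))²)² = (-1 + (2*(-1) + 5/(3 + 3))²)² = (-1 + (-2 + 5/6)²)² = (-1 + (-2 + 5*(⅙))²)² = (-1 + (-2 + ⅚)²)² = (-1 + (-7/6)²)² = (-1 + 49/36)² = (13/36)² = 169/1296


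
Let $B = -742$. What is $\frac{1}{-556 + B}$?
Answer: $- \frac{1}{1298} \approx -0.00077042$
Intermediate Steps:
$\frac{1}{-556 + B} = \frac{1}{-556 - 742} = \frac{1}{-1298} = - \frac{1}{1298}$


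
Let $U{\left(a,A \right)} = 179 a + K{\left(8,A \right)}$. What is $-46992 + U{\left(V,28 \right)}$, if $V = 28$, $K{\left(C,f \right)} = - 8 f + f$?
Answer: $-42176$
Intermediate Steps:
$K{\left(C,f \right)} = - 7 f$
$U{\left(a,A \right)} = - 7 A + 179 a$ ($U{\left(a,A \right)} = 179 a - 7 A = - 7 A + 179 a$)
$-46992 + U{\left(V,28 \right)} = -46992 + \left(\left(-7\right) 28 + 179 \cdot 28\right) = -46992 + \left(-196 + 5012\right) = -46992 + 4816 = -42176$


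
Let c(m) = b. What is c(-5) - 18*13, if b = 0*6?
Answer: -234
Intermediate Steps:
b = 0
c(m) = 0
c(-5) - 18*13 = 0 - 18*13 = 0 - 234 = -234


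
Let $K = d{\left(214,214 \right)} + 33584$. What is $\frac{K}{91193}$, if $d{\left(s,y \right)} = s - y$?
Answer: $\frac{33584}{91193} \approx 0.36827$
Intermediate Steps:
$K = 33584$ ($K = \left(214 - 214\right) + 33584 = 0 + 33584 = 33584$)
$\frac{K}{91193} = \frac{33584}{91193}$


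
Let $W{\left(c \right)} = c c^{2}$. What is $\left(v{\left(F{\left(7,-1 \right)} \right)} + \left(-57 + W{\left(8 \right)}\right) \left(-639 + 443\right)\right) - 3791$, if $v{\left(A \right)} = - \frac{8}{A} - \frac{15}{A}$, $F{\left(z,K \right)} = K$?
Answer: $-92948$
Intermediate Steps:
$W{\left(c \right)} = c^{3}$
$v{\left(A \right)} = - \frac{23}{A}$
$\left(v{\left(F{\left(7,-1 \right)} \right)} + \left(-57 + W{\left(8 \right)}\right) \left(-639 + 443\right)\right) - 3791 = \left(- \frac{23}{-1} + \left(-57 + 8^{3}\right) \left(-639 + 443\right)\right) - 3791 = \left(\left(-23\right) \left(-1\right) + \left(-57 + 512\right) \left(-196\right)\right) - 3791 = \left(23 + 455 \left(-196\right)\right) - 3791 = \left(23 - 89180\right) - 3791 = -89157 - 3791 = -92948$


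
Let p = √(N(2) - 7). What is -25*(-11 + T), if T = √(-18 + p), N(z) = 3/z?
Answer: 275 - 25*√(-72 + 2*I*√22)/2 ≈ 268.1 - 106.29*I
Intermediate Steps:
p = I*√22/2 (p = √(3/2 - 7) = √(-11/2) = I*√22/2 ≈ 2.3452*I)
T = √(-18 + I*√22/2) ≈ 0.2758 + 4.2516*I
-25*(-11 + T) = -25*(-11 + √(-72 + 2*I*√22)/2) = 275 - 25*√(-72 + 2*I*√22)/2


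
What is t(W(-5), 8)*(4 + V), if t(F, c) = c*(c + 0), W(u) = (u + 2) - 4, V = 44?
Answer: 3072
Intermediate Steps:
W(u) = -2 + u (W(u) = (2 + u) - 4 = -2 + u)
t(F, c) = c² (t(F, c) = c*c = c²)
t(W(-5), 8)*(4 + V) = 8²*(4 + 44) = 64*48 = 3072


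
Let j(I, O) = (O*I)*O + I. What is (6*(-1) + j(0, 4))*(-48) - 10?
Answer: 278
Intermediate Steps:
j(I, O) = I + I*O² (j(I, O) = (I*O)*O + I = I*O² + I = I + I*O²)
(6*(-1) + j(0, 4))*(-48) - 10 = (6*(-1) + 0*(1 + 4²))*(-48) - 10 = (-6 + 0*(1 + 16))*(-48) - 10 = (-6 + 0*17)*(-48) - 10 = (-6 + 0)*(-48) - 10 = -6*(-48) - 10 = 288 - 10 = 278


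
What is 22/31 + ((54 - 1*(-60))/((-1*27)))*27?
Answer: -3512/31 ≈ -113.29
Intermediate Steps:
22/31 + ((54 - 1*(-60))/((-1*27)))*27 = 22*(1/31) + ((54 + 60)/(-27))*27 = 22/31 + (114*(-1/27))*27 = 22/31 - 38/9*27 = 22/31 - 114 = -3512/31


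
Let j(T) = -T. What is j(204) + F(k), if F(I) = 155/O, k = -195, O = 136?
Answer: -27589/136 ≈ -202.86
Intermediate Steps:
F(I) = 155/136
j(204) + F(k) = -1*204 + 155/136 = -204 + 155/136 = -27589/136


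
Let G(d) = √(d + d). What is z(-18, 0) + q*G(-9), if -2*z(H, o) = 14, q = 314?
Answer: -7 + 942*I*√2 ≈ -7.0 + 1332.2*I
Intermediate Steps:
z(H, o) = -7 (z(H, o) = -½*14 = -7)
G(d) = √2*√d (G(d) = √(2*d) = √2*√d)
z(-18, 0) + q*G(-9) = -7 + 314*(√2*√(-9)) = -7 + 314*(√2*(3*I)) = -7 + 314*(3*I*√2) = -7 + 942*I*√2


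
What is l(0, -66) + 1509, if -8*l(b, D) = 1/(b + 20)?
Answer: 241439/160 ≈ 1509.0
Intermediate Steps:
l(b, D) = -1/(8*(20 + b)) (l(b, D) = -1/(8*(b + 20)) = -1/(8*(20 + b)))
l(0, -66) + 1509 = -1/(160 + 8*0) + 1509 = -1/(160 + 0) + 1509 = -1/160 + 1509 = 241439/160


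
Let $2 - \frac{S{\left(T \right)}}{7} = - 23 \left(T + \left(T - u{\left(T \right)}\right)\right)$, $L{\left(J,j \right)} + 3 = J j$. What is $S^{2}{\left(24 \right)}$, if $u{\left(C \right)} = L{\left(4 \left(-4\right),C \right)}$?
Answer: $4906862401$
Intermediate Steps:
$L{\left(J,j \right)} = -3 + J j$
$u{\left(C \right)} = -3 - 16 C$ ($u{\left(C \right)} = -3 + 4 \left(-4\right) C = -3 - 16 C$)
$S{\left(T \right)} = 497 + 2898 T$ ($S{\left(T \right)} = 14 - 7 \left(- 23 \left(T + \left(T - \left(-3 - 16 T\right)\right)\right)\right) = 14 - 7 \left(- 23 \left(T + \left(T + \left(3 + 16 T\right)\right)\right)\right) = 14 - 7 \left(- 23 \left(T + \left(3 + 17 T\right)\right)\right) = 14 - 7 \left(- 23 \left(3 + 18 T\right)\right) = 14 - 7 \left(-69 - 414 T\right) = 14 + \left(483 + 2898 T\right) = 497 + 2898 T$)
$S^{2}{\left(24 \right)} = \left(497 + 2898 \cdot 24\right)^{2} = \left(497 + 69552\right)^{2} = 70049^{2} = 4906862401$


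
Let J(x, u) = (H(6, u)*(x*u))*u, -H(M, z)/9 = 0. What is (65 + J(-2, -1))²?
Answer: 4225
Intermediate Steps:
H(M, z) = 0 (H(M, z) = -9*0 = 0)
J(x, u) = 0 (J(x, u) = (0*(x*u))*u = (0*(u*x))*u = 0*u = 0)
(65 + J(-2, -1))² = (65 + 0)² = 65² = 4225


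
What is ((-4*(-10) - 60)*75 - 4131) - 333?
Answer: -5964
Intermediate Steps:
((-4*(-10) - 60)*75 - 4131) - 333 = ((40 - 60)*75 - 4131) - 333 = (-20*75 - 4131) - 333 = (-1500 - 4131) - 333 = -5631 - 333 = -5964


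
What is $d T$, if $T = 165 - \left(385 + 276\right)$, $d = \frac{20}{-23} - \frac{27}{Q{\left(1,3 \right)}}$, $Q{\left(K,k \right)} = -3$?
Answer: $- \frac{92752}{23} \approx -4032.7$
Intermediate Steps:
$d = \frac{187}{23}$ ($d = \frac{20}{-23} - \frac{27}{-3} = 20 \left(- \frac{1}{23}\right) - -9 = - \frac{20}{23} + 9 = \frac{187}{23} \approx 8.1304$)
$T = -496$ ($T = 165 - 661 = -496$)
$d T = \frac{187}{23} \left(-496\right) = - \frac{92752}{23}$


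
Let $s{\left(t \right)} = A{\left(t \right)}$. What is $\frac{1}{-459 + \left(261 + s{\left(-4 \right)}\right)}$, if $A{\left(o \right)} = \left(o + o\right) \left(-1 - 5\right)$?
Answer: $- \frac{1}{150} \approx -0.0066667$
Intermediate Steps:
$A{\left(o \right)} = - 12 o$ ($A{\left(o \right)} = 2 o \left(-6\right) = - 12 o$)
$s{\left(t \right)} = - 12 t$
$\frac{1}{-459 + \left(261 + s{\left(-4 \right)}\right)} = \frac{1}{-459 + \left(261 - -48\right)} = \frac{1}{-459 + \left(261 + 48\right)} = \frac{1}{-459 + 309} = \frac{1}{-150} = - \frac{1}{150}$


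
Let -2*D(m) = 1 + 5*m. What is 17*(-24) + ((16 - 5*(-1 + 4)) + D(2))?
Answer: -825/2 ≈ -412.50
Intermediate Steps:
D(m) = -½ - 5*m/2 (D(m) = -(1 + 5*m)/2 = -½ - 5*m/2)
17*(-24) + ((16 - 5*(-1 + 4)) + D(2)) = 17*(-24) + ((16 - 5*(-1 + 4)) + (-½ - 5/2*2)) = -408 + ((16 - 5*3) + (-½ - 5)) = -408 + ((16 - 15) - 11/2) = -408 + (1 - 11/2) = -408 - 9/2 = -825/2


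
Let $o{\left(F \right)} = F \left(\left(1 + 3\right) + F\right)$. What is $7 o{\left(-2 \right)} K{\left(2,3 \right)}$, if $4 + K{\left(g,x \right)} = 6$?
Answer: $-56$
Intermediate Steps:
$o{\left(F \right)} = F \left(4 + F\right)$
$K{\left(g,x \right)} = 2$ ($K{\left(g,x \right)} = -4 + 6 = 2$)
$7 o{\left(-2 \right)} K{\left(2,3 \right)} = 7 \left(- 2 \left(4 - 2\right)\right) 2 = 7 \left(\left(-2\right) 2\right) 2 = 7 \left(-4\right) 2 = \left(-28\right) 2 = -56$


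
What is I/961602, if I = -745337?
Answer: -745337/961602 ≈ -0.77510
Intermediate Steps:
I/961602 = -745337/961602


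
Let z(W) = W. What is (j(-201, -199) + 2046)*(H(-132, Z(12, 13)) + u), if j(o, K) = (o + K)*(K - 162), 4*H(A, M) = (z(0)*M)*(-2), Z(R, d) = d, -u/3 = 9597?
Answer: -4216326786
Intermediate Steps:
u = -28791 (u = -3*9597 = -28791)
H(A, M) = 0 (H(A, M) = ((0*M)*(-2))/4 = (0*(-2))/4 = (¼)*0 = 0)
j(o, K) = (-162 + K)*(K + o) (j(o, K) = (K + o)*(-162 + K) = (-162 + K)*(K + o))
(j(-201, -199) + 2046)*(H(-132, Z(12, 13)) + u) = (((-199)² - 162*(-199) - 162*(-201) - 199*(-201)) + 2046)*(0 - 28791) = ((39601 + 32238 + 32562 + 39999) + 2046)*(-28791) = (144400 + 2046)*(-28791) = 146446*(-28791) = -4216326786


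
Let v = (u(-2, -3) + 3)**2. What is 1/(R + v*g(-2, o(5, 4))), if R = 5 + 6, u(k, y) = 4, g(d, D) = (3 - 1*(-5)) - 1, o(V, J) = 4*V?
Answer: 1/354 ≈ 0.0028249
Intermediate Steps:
g(d, D) = 7 (g(d, D) = (3 + 5) - 1 = 8 - 1 = 7)
R = 11
v = 49 (v = (4 + 3)**2 = 7**2 = 49)
1/(R + v*g(-2, o(5, 4))) = 1/(11 + 49*7) = 1/(11 + 343) = 1/354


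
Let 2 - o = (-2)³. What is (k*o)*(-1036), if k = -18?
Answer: 186480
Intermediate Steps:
o = 10 (o = 2 - 1*(-2)³ = 2 - 1*(-8) = 2 + 8 = 10)
(k*o)*(-1036) = -18*10*(-1036) = -180*(-1036) = 186480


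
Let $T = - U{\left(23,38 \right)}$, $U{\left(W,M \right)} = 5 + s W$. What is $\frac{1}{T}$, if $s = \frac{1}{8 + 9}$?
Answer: $- \frac{17}{108} \approx -0.15741$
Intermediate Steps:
$s = \frac{1}{17} \approx 0.058824$
$U{\left(W,M \right)} = 5 + \frac{W}{17}$
$T = - \frac{108}{17}$ ($T = - (5 + \frac{1}{17} \cdot 23) = - (5 + \frac{23}{17}) = \left(-1\right) \frac{108}{17} = - \frac{108}{17} \approx -6.3529$)
$\frac{1}{T} = \frac{1}{- \frac{108}{17}} = - \frac{17}{108}$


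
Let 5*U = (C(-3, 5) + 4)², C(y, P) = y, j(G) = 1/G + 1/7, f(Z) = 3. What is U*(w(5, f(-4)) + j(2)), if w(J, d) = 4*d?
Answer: 177/70 ≈ 2.5286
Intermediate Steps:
j(G) = ⅐ + 1/G (j(G) = 1/G + 1*(⅐) = 1/G + ⅐ = ⅐ + 1/G)
U = ⅕ (U = (-3 + 4)²/5 = (⅕)*1² = (⅕)*1 = ⅕ ≈ 0.20000)
U*(w(5, f(-4)) + j(2)) = (4*3 + (⅐)*(7 + 2)/2)/5 = (12 + (⅐)*(½)*9)/5 = (12 + 9/14)/5 = (⅕)*(177/14) = 177/70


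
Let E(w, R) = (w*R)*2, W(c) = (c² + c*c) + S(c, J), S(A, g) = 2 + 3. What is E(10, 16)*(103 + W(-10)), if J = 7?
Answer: 98560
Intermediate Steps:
S(A, g) = 5
W(c) = 5 + 2*c² (W(c) = (c² + c*c) + 5 = (c² + c²) + 5 = 2*c² + 5 = 5 + 2*c²)
E(w, R) = 2*R*w (E(w, R) = (R*w)*2 = 2*R*w)
E(10, 16)*(103 + W(-10)) = (2*16*10)*(103 + (5 + 2*(-10)²)) = 320*(103 + (5 + 2*100)) = 320*(103 + (5 + 200)) = 320*(103 + 205) = 320*308 = 98560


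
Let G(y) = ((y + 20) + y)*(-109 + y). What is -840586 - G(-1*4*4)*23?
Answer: -875086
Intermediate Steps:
G(y) = (-109 + y)*(20 + 2*y) (G(y) = ((20 + y) + y)*(-109 + y) = (20 + 2*y)*(-109 + y) = (-109 + y)*(20 + 2*y))
-840586 - G(-1*4*4)*23 = -840586 - (-2180 - 198*(-1*4)*4 + 2*(-1*4*4)**2)*23 = -840586 - (-2180 - (-792)*4 + 2*(-4*4)**2)*23 = -840586 - (-2180 - 198*(-16) + 2*(-16)**2)*23 = -840586 - (-2180 + 3168 + 2*256)*23 = -840586 - (-2180 + 3168 + 512)*23 = -840586 - 1500*23 = -840586 - 1*34500 = -840586 - 34500 = -875086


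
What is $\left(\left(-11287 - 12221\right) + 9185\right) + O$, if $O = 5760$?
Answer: $-8563$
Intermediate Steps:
$\left(\left(-11287 - 12221\right) + 9185\right) + O = \left(\left(-11287 - 12221\right) + 9185\right) + 5760 = \left(-23508 + 9185\right) + 5760 = -14323 + 5760 = -8563$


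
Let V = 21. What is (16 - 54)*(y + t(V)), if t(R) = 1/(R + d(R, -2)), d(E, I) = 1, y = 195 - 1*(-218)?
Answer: -172653/11 ≈ -15696.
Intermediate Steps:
y = 413 (y = 195 + 218 = 413)
t(R) = 1/(1 + R) (t(R) = 1/(R + 1) = 1/(1 + R))
(16 - 54)*(y + t(V)) = (16 - 54)*(413 + 1/(1 + 21)) = -38*(413 + 1/22) = -38*9087/22 = -172653/11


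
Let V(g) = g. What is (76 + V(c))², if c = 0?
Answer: 5776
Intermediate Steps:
(76 + V(c))² = (76 + 0)² = 76² = 5776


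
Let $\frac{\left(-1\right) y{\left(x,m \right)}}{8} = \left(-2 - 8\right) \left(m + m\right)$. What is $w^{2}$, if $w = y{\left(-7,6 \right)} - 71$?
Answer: $790321$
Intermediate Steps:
$y{\left(x,m \right)} = 160 m$ ($y{\left(x,m \right)} = - 8 \left(-2 - 8\right) \left(m + m\right) = - 8 \left(- 10 \cdot 2 m\right) = - 8 \left(- 20 m\right) = 160 m$)
$w = 889$ ($w = 160 \cdot 6 - 71 = 960 - 71 = 889$)
$w^{2} = 889^{2} = 790321$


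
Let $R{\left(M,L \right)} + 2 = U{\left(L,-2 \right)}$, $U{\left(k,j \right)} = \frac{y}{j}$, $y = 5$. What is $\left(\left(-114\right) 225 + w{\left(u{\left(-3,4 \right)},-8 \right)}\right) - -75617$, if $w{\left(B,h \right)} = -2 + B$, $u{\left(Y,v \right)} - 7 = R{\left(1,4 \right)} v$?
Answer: $49954$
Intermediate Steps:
$U{\left(k,j \right)} = \frac{5}{j}$
$R{\left(M,L \right)} = - \frac{9}{2}$ ($R{\left(M,L \right)} = -2 + \frac{5}{-2} = -2 + 5 \left(- \frac{1}{2}\right) = -2 - \frac{5}{2} = - \frac{9}{2}$)
$u{\left(Y,v \right)} = 7 - \frac{9 v}{2}$
$\left(\left(-114\right) 225 + w{\left(u{\left(-3,4 \right)},-8 \right)}\right) - -75617 = \left(\left(-114\right) 225 + \left(-2 + \left(7 - 18\right)\right)\right) - -75617 = \left(-25650 + \left(-2 + \left(7 - 18\right)\right)\right) + 75617 = \left(-25650 - 13\right) + 75617 = -25663 + 75617 = 49954$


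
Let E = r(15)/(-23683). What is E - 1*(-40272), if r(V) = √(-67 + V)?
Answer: 40272 - 2*I*√13/23683 ≈ 40272.0 - 0.00030448*I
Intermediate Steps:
E = -2*I*√13/23683 (E = √(-67 + 15)/(-23683) = √(-52)*(-1/23683) = (2*I*√13)*(-1/23683) = -2*I*√13/23683 ≈ -0.00030448*I)
E - 1*(-40272) = -2*I*√13/23683 - 1*(-40272) = -2*I*√13/23683 + 40272 = 40272 - 2*I*√13/23683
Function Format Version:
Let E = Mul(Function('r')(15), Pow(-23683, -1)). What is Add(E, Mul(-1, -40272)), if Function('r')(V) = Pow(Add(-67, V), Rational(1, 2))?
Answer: Add(40272, Mul(Rational(-2, 23683), I, Pow(13, Rational(1, 2)))) ≈ Add(40272., Mul(-0.00030448, I))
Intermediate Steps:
E = Mul(Rational(-2, 23683), I, Pow(13, Rational(1, 2))) (E = Mul(Pow(Add(-67, 15), Rational(1, 2)), Pow(-23683, -1)) = Mul(Pow(-52, Rational(1, 2)), Rational(-1, 23683)) = Mul(Mul(2, I, Pow(13, Rational(1, 2))), Rational(-1, 23683)) = Mul(Rational(-2, 23683), I, Pow(13, Rational(1, 2))) ≈ Mul(-0.00030448, I))
Add(E, Mul(-1, -40272)) = Add(Mul(Rational(-2, 23683), I, Pow(13, Rational(1, 2))), Mul(-1, -40272)) = Add(Mul(Rational(-2, 23683), I, Pow(13, Rational(1, 2))), 40272) = Add(40272, Mul(Rational(-2, 23683), I, Pow(13, Rational(1, 2))))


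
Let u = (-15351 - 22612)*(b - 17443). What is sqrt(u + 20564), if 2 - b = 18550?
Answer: sqrt(1366346897) ≈ 36964.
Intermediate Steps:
b = -18548 (b = 2 - 1*18550 = 2 - 18550 = -18548)
u = 1366326333 (u = (-15351 - 22612)*(-18548 - 17443) = -37963*(-35991) = 1366326333)
sqrt(u + 20564) = sqrt(1366326333 + 20564) = sqrt(1366346897)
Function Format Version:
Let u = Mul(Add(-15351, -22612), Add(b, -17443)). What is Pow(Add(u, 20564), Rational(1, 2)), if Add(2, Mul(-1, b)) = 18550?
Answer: Pow(1366346897, Rational(1, 2)) ≈ 36964.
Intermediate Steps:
b = -18548 (b = Add(2, Mul(-1, 18550)) = Add(2, -18550) = -18548)
u = 1366326333 (u = Mul(Add(-15351, -22612), Add(-18548, -17443)) = Mul(-37963, -35991) = 1366326333)
Pow(Add(u, 20564), Rational(1, 2)) = Pow(Add(1366326333, 20564), Rational(1, 2)) = Pow(1366346897, Rational(1, 2))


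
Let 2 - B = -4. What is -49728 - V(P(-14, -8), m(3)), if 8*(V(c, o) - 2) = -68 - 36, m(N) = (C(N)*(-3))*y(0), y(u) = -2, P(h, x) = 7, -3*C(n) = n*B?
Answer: -49717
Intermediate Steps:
B = 6 (B = 2 - 1*(-4) = 2 + 4 = 6)
C(n) = -2*n (C(n) = -n*6/3 = -2*n)
m(N) = -12*N (m(N) = (-2*N*(-3))*(-2) = (6*N)*(-2) = -12*N)
V(c, o) = -11 (V(c, o) = 2 + (-68 - 36)/8 = 2 + (⅛)*(-104) = 2 - 13 = -11)
-49728 - V(P(-14, -8), m(3)) = -49728 - 1*(-11) = -49728 + 11 = -49717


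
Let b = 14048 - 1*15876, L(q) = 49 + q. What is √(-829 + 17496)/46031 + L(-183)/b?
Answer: 67/914 + √16667/46031 ≈ 0.076109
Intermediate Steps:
b = -1828 (b = 14048 - 15876 = -1828)
√(-829 + 17496)/46031 + L(-183)/b = √(-829 + 17496)/46031 + (49 - 183)/(-1828) = √16667*(1/46031) - 134*(-1/1828) = √16667/46031 + 67/914 = 67/914 + √16667/46031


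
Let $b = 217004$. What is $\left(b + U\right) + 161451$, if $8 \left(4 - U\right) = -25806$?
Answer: $\frac{1526739}{4} \approx 3.8169 \cdot 10^{5}$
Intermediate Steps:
$U = \frac{12919}{4}$ ($U = 4 - - \frac{12903}{4} = 4 + \frac{12903}{4} = \frac{12919}{4} \approx 3229.8$)
$\left(b + U\right) + 161451 = \left(217004 + \frac{12919}{4}\right) + 161451 = \frac{880935}{4} + 161451 = \frac{1526739}{4}$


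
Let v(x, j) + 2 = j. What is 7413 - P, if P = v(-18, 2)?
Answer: 7413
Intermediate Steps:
v(x, j) = -2 + j
P = 0 (P = -2 + 2 = 0)
7413 - P = 7413 - 1*0 = 7413 + 0 = 7413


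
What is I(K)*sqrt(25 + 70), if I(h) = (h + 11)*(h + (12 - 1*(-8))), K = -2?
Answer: 162*sqrt(95) ≈ 1579.0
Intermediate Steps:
I(h) = (11 + h)*(20 + h) (I(h) = (11 + h)*(h + (12 + 8)) = (11 + h)*(h + 20) = (11 + h)*(20 + h))
I(K)*sqrt(25 + 70) = (220 + (-2)**2 + 31*(-2))*sqrt(25 + 70) = (220 + 4 - 62)*sqrt(95) = 162*sqrt(95)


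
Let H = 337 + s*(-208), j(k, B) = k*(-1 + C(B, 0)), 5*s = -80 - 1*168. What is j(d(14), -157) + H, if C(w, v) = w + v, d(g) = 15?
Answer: 41419/5 ≈ 8283.8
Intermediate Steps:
C(w, v) = v + w
s = -248/5 (s = (-80 - 1*168)/5 = (-80 - 168)/5 = (⅕)*(-248) = -248/5 ≈ -49.600)
j(k, B) = k*(-1 + B) (j(k, B) = k*(-1 + (0 + B)) = k*(-1 + B))
H = 53269/5 (H = 337 - 248/5*(-208) = 337 + 51584/5 = 53269/5 ≈ 10654.)
j(d(14), -157) + H = 15*(-1 - 157) + 53269/5 = 15*(-158) + 53269/5 = -2370 + 53269/5 = 41419/5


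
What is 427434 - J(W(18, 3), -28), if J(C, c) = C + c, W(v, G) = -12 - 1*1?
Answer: 427475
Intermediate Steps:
W(v, G) = -13 (W(v, G) = -12 - 1 = -13)
427434 - J(W(18, 3), -28) = 427434 - (-13 - 28) = 427434 - 1*(-41) = 427434 + 41 = 427475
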